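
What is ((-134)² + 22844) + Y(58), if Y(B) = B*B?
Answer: 44164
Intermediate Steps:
Y(B) = B²
((-134)² + 22844) + Y(58) = ((-134)² + 22844) + 58² = (17956 + 22844) + 3364 = 40800 + 3364 = 44164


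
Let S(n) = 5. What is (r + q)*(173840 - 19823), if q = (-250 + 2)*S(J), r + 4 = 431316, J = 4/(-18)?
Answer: 66238399224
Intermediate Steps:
J = -2/9 (J = 4*(-1/18) = -2/9 ≈ -0.22222)
r = 431312 (r = -4 + 431316 = 431312)
q = -1240 (q = (-250 + 2)*5 = -248*5 = -1240)
(r + q)*(173840 - 19823) = (431312 - 1240)*(173840 - 19823) = 430072*154017 = 66238399224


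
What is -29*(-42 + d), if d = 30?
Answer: 348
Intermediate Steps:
-29*(-42 + d) = -29*(-42 + 30) = -29*(-12) = 348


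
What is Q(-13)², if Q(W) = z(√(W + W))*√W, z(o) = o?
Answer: 338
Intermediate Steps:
Q(W) = W*√2 (Q(W) = √(W + W)*√W = √(2*W)*√W = (√2*√W)*√W = W*√2)
Q(-13)² = (-13*√2)² = 338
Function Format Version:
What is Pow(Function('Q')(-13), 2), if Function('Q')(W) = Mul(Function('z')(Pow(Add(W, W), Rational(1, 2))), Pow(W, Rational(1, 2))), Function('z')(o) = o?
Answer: 338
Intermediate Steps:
Function('Q')(W) = Mul(W, Pow(2, Rational(1, 2))) (Function('Q')(W) = Mul(Pow(Add(W, W), Rational(1, 2)), Pow(W, Rational(1, 2))) = Mul(Pow(Mul(2, W), Rational(1, 2)), Pow(W, Rational(1, 2))) = Mul(Mul(Pow(2, Rational(1, 2)), Pow(W, Rational(1, 2))), Pow(W, Rational(1, 2))) = Mul(W, Pow(2, Rational(1, 2))))
Pow(Function('Q')(-13), 2) = Pow(Mul(-13, Pow(2, Rational(1, 2))), 2) = 338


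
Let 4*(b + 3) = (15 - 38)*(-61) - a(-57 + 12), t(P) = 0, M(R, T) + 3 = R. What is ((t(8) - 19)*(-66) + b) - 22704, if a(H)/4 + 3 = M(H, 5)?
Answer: -84205/4 ≈ -21051.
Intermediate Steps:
M(R, T) = -3 + R
a(H) = -24 + 4*H (a(H) = -12 + 4*(-3 + H) = -12 + (-12 + 4*H) = -24 + 4*H)
b = 1595/4 (b = -3 + ((15 - 38)*(-61) - (-24 + 4*(-57 + 12)))/4 = -3 + (-23*(-61) - (-24 + 4*(-45)))/4 = -3 + (1403 - (-24 - 180))/4 = -3 + (1403 - 1*(-204))/4 = -3 + (1403 + 204)/4 = -3 + (¼)*1607 = -3 + 1607/4 = 1595/4 ≈ 398.75)
((t(8) - 19)*(-66) + b) - 22704 = ((0 - 19)*(-66) + 1595/4) - 22704 = (-19*(-66) + 1595/4) - 22704 = (1254 + 1595/4) - 22704 = 6611/4 - 22704 = -84205/4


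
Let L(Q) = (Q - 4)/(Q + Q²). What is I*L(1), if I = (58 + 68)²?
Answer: -23814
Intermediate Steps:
L(Q) = (-4 + Q)/(Q + Q²)
I = 15876 (I = 126² = 15876)
I*L(1) = 15876*((-4 + 1)/(1*(1 + 1))) = 15876*(1*(-3)/2) = 15876*(1*(½)*(-3)) = 15876*(-3/2) = -23814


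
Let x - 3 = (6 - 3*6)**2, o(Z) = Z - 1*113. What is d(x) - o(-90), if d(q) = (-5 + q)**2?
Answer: 20367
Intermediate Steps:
o(Z) = -113 + Z (o(Z) = Z - 113 = -113 + Z)
x = 147 (x = 3 + (6 - 3*6)**2 = 3 + (6 - 18)**2 = 3 + (-12)**2 = 3 + 144 = 147)
d(x) - o(-90) = (-5 + 147)**2 - (-113 - 90) = 142**2 - 1*(-203) = 20164 + 203 = 20367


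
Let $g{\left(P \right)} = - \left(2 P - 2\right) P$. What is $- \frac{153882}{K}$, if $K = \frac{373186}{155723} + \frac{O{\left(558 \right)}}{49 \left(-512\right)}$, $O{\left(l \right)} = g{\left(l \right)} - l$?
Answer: $- \frac{300591454109184}{53124334639} \approx -5658.3$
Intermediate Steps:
$g{\left(P \right)} = - P \left(-2 + 2 P\right)$ ($g{\left(P \right)} = - \left(-2 + 2 P\right) P = - P \left(-2 + 2 P\right)$)
$O{\left(l \right)} = - l + 2 l \left(1 - l\right)$ ($O{\left(l \right)} = 2 l \left(1 - l\right) - l = - l + 2 l \left(1 - l\right)$)
$K = \frac{53124334639}{1953389312}$ ($K = \frac{373186}{155723} + \frac{558 \left(1 - 1116\right)}{49 \left(-512\right)} = 373186 \cdot \frac{1}{155723} + \frac{558 \left(1 - 1116\right)}{-25088} = \frac{373186}{155723} + 558 \left(-1115\right) \left(- \frac{1}{25088}\right) = \frac{373186}{155723} - - \frac{311085}{12544} = \frac{373186}{155723} + \frac{311085}{12544} = \frac{53124334639}{1953389312} \approx 27.196$)
$- \frac{153882}{K} = - \frac{153882}{\frac{53124334639}{1953389312}} = \left(-153882\right) \frac{1953389312}{53124334639} = - \frac{300591454109184}{53124334639}$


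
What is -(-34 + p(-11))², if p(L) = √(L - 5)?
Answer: -1140 + 272*I ≈ -1140.0 + 272.0*I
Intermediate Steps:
p(L) = √(-5 + L)
-(-34 + p(-11))² = -(-34 + √(-5 - 11))² = -(-34 + √(-16))² = -(-34 + 4*I)²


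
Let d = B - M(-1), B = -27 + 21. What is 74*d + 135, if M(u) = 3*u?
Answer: -87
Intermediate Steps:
B = -6
d = -3 (d = -6 - 3*(-1) = -6 - 1*(-3) = -6 + 3 = -3)
74*d + 135 = 74*(-3) + 135 = -222 + 135 = -87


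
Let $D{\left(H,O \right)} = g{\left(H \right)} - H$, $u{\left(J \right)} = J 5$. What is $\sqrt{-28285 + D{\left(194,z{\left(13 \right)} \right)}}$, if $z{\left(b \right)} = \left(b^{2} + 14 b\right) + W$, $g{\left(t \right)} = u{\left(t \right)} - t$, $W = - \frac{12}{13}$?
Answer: $i \sqrt{27703} \approx 166.44 i$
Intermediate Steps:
$u{\left(J \right)} = 5 J$
$W = - \frac{12}{13}$ ($W = \left(-12\right) \frac{1}{13} = - \frac{12}{13} \approx -0.92308$)
$g{\left(t \right)} = 4 t$ ($g{\left(t \right)} = 5 t - t = 4 t$)
$z{\left(b \right)} = - \frac{12}{13} + b^{2} + 14 b$ ($z{\left(b \right)} = \left(b^{2} + 14 b\right) - \frac{12}{13} = - \frac{12}{13} + b^{2} + 14 b$)
$D{\left(H,O \right)} = 3 H$ ($D{\left(H,O \right)} = 4 H - H = 3 H$)
$\sqrt{-28285 + D{\left(194,z{\left(13 \right)} \right)}} = \sqrt{-28285 + 3 \cdot 194} = \sqrt{-28285 + 582} = \sqrt{-27703} = i \sqrt{27703}$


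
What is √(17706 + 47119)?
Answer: 5*√2593 ≈ 254.61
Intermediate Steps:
√(17706 + 47119) = √64825 = 5*√2593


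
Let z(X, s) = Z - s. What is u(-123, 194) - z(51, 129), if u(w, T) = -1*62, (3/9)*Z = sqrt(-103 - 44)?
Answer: 67 - 21*I*sqrt(3) ≈ 67.0 - 36.373*I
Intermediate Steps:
Z = 21*I*sqrt(3) (Z = 3*sqrt(-103 - 44) = 3*sqrt(-147) = 3*(7*I*sqrt(3)) = 21*I*sqrt(3) ≈ 36.373*I)
u(w, T) = -62
z(X, s) = -s + 21*I*sqrt(3) (z(X, s) = 21*I*sqrt(3) - s = -s + 21*I*sqrt(3))
u(-123, 194) - z(51, 129) = -62 - (-1*129 + 21*I*sqrt(3)) = -62 - (-129 + 21*I*sqrt(3)) = -62 + (129 - 21*I*sqrt(3)) = 67 - 21*I*sqrt(3)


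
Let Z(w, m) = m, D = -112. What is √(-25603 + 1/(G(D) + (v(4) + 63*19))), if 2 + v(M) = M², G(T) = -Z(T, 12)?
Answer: 38*I*√25489541/1199 ≈ 160.01*I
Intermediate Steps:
G(T) = -12 (G(T) = -1*12 = -12)
v(M) = -2 + M²
√(-25603 + 1/(G(D) + (v(4) + 63*19))) = √(-25603 + 1/(-12 + ((-2 + 4²) + 63*19))) = √(-25603 + 1/(-12 + ((-2 + 16) + 1197))) = √(-25603 + 1/(-12 + (14 + 1197))) = √(-25603 + 1/(-12 + 1211)) = √(-25603 + 1/1199) = √(-30697996/1199) = 38*I*√25489541/1199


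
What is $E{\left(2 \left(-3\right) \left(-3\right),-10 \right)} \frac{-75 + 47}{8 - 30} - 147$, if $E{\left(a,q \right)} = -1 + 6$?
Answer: $- \frac{1547}{11} \approx -140.64$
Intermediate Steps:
$E{\left(a,q \right)} = 5$
$E{\left(2 \left(-3\right) \left(-3\right),-10 \right)} \frac{-75 + 47}{8 - 30} - 147 = 5 \frac{-75 + 47}{8 - 30} - 147 = 5 \left(- \frac{28}{-22}\right) - 147 = 5 \left(\left(-28\right) \left(- \frac{1}{22}\right)\right) - 147 = 5 \cdot \frac{14}{11} - 147 = \frac{70}{11} - 147 = - \frac{1547}{11}$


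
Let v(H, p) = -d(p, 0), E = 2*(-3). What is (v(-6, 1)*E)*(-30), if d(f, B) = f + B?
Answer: -180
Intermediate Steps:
E = -6
d(f, B) = B + f
v(H, p) = -p (v(H, p) = -(0 + p) = -p)
(v(-6, 1)*E)*(-30) = (-1*1*(-6))*(-30) = -1*(-6)*(-30) = 6*(-30) = -180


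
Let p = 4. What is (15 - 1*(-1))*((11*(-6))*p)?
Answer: -4224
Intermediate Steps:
(15 - 1*(-1))*((11*(-6))*p) = (15 - 1*(-1))*((11*(-6))*4) = (15 + 1)*(-66*4) = 16*(-264) = -4224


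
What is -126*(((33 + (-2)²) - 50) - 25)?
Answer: 4788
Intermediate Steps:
-126*(((33 + (-2)²) - 50) - 25) = -126*(((33 + 4) - 50) - 25) = -126*((37 - 50) - 25) = -126*(-13 - 25) = -126*(-38) = 4788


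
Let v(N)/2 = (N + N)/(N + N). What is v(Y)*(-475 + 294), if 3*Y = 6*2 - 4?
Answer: -362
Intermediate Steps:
Y = 8/3 (Y = (6*2 - 4)/3 = (12 - 4)/3 = (⅓)*8 = 8/3 ≈ 2.6667)
v(N) = 2 (v(N) = 2*((N + N)/(N + N)) = 2*((2*N)/((2*N))) = 2*((2*N)*(1/(2*N))) = 2*1 = 2)
v(Y)*(-475 + 294) = 2*(-475 + 294) = 2*(-181) = -362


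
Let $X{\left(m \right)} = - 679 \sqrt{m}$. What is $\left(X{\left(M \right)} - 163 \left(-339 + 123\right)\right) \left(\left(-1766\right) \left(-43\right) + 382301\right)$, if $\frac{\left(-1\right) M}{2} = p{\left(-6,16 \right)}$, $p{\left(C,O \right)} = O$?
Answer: $16133678712 - 1244577124 i \sqrt{2} \approx 1.6134 \cdot 10^{10} - 1.7601 \cdot 10^{9} i$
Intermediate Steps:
$M = -32$ ($M = \left(-2\right) 16 = -32$)
$\left(X{\left(M \right)} - 163 \left(-339 + 123\right)\right) \left(\left(-1766\right) \left(-43\right) + 382301\right) = \left(- 679 \sqrt{-32} - 163 \left(-339 + 123\right)\right) \left(\left(-1766\right) \left(-43\right) + 382301\right) = \left(- 679 \cdot 4 i \sqrt{2} - -35208\right) \left(75938 + 382301\right) = \left(- 2716 i \sqrt{2} + 35208\right) 458239 = \left(35208 - 2716 i \sqrt{2}\right) 458239 = 16133678712 - 1244577124 i \sqrt{2}$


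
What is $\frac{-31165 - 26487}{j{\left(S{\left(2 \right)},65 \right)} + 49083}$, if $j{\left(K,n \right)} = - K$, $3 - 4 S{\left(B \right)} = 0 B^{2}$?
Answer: $- \frac{32944}{28047} \approx -1.1746$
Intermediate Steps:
$S{\left(B \right)} = \frac{3}{4}$ ($S{\left(B \right)} = \frac{3}{4} - \frac{0 B^{2}}{4} = \frac{3}{4} - 0 = \frac{3}{4} + 0 = \frac{3}{4}$)
$\frac{-31165 - 26487}{j{\left(S{\left(2 \right)},65 \right)} + 49083} = \frac{-31165 - 26487}{\left(-1\right) \frac{3}{4} + 49083} = - \frac{57652}{- \frac{3}{4} + 49083} = - \frac{57652}{\frac{196329}{4}} = \left(-57652\right) \frac{4}{196329} = - \frac{32944}{28047}$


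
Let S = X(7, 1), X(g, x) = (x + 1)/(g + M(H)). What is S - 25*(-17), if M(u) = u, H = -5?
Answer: 426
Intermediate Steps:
X(g, x) = (1 + x)/(-5 + g) (X(g, x) = (x + 1)/(g - 5) = (1 + x)/(-5 + g))
S = 1 (S = (1 + 1)/(-5 + 7) = 2/2 = (1/2)*2 = 1)
S - 25*(-17) = 1 - 25*(-17) = 1 + 425 = 426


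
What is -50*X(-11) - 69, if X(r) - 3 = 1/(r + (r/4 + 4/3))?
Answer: -32031/149 ≈ -214.97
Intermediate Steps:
X(r) = 3 + 1/(4/3 + 5*r/4) (X(r) = 3 + 1/(r + (r/4 + 4/3)) = 3 + 1/(r + (4/3 + r/4)) = 3 + 1/(4/3 + 5*r/4))
-50*X(-11) - 69 = -750*(4 + 3*(-11))/(16 + 15*(-11)) - 69 = -750*(4 - 33)/(16 - 165) - 69 = -750*(-29)/(-149) - 69 = -750*(-1)*(-29)/149 - 69 = -50*435/149 - 69 = -21750/149 - 69 = -32031/149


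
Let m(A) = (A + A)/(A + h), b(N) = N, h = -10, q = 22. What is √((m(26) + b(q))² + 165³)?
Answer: √71884201/4 ≈ 2119.6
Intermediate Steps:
m(A) = 2*A/(-10 + A) (m(A) = (A + A)/(A - 10) = (2*A)/(-10 + A) = 2*A/(-10 + A))
√((m(26) + b(q))² + 165³) = √((2*26/(-10 + 26) + 22)² + 165³) = √((2*26/16 + 22)² + 4492125) = √((2*26*(1/16) + 22)² + 4492125) = √((13/4 + 22)² + 4492125) = √((101/4)² + 4492125) = √(10201/16 + 4492125) = √(71884201/16) = √71884201/4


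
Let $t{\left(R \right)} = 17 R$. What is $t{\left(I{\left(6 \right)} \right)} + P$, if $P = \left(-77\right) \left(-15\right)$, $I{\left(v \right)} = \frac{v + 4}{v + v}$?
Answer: $\frac{7015}{6} \approx 1169.2$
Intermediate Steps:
$I{\left(v \right)} = \frac{4 + v}{2 v}$
$P = 1155$
$t{\left(I{\left(6 \right)} \right)} + P = 17 \frac{4 + 6}{2 \cdot 6} + 1155 = 17 \cdot \frac{1}{2} \cdot \frac{1}{6} \cdot 10 + 1155 = 17 \cdot \frac{5}{6} + 1155 = \frac{85}{6} + 1155 = \frac{7015}{6}$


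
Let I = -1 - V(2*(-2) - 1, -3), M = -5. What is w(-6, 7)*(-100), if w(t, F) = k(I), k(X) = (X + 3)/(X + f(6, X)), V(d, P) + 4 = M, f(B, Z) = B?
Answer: -550/7 ≈ -78.571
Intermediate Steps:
V(d, P) = -9 (V(d, P) = -4 - 5 = -9)
I = 8 (I = -1 - 1*(-9) = -1 + 9 = 8)
k(X) = (3 + X)/(6 + X) (k(X) = (X + 3)/(X + 6) = (3 + X)/(6 + X))
w(t, F) = 11/14 (w(t, F) = (3 + 8)/(6 + 8) = 11/14)
w(-6, 7)*(-100) = (11/14)*(-100) = -550/7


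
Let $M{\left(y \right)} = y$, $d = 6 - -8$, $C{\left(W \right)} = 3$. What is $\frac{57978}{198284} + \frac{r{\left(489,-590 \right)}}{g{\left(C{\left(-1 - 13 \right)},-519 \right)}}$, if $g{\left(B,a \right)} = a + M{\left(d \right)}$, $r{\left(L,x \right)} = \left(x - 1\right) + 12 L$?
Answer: $- \frac{508532889}{50066710} \approx -10.157$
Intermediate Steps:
$r{\left(L,x \right)} = -1 + x + 12 L$ ($r{\left(L,x \right)} = \left(x - 1\right) + 12 L = \left(-1 + x\right) + 12 L = -1 + x + 12 L$)
$d = 14$ ($d = 6 + 8 = 14$)
$g{\left(B,a \right)} = 14 + a$ ($g{\left(B,a \right)} = a + 14 = 14 + a$)
$\frac{57978}{198284} + \frac{r{\left(489,-590 \right)}}{g{\left(C{\left(-1 - 13 \right)},-519 \right)}} = \frac{57978}{198284} + \frac{-1 - 590 + 12 \cdot 489}{14 - 519} = 57978 \cdot \frac{1}{198284} + \frac{-1 - 590 + 5868}{-505} = \frac{28989}{99142} + 5277 \left(- \frac{1}{505}\right) = \frac{28989}{99142} - \frac{5277}{505} = - \frac{508532889}{50066710}$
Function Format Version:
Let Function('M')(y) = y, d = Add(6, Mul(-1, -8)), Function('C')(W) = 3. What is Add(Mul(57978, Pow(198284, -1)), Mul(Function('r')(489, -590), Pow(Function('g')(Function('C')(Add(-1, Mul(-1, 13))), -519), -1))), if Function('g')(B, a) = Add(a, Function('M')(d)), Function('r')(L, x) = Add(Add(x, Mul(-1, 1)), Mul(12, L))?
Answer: Rational(-508532889, 50066710) ≈ -10.157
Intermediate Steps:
Function('r')(L, x) = Add(-1, x, Mul(12, L)) (Function('r')(L, x) = Add(Add(x, -1), Mul(12, L)) = Add(Add(-1, x), Mul(12, L)) = Add(-1, x, Mul(12, L)))
d = 14 (d = Add(6, 8) = 14)
Function('g')(B, a) = Add(14, a) (Function('g')(B, a) = Add(a, 14) = Add(14, a))
Add(Mul(57978, Pow(198284, -1)), Mul(Function('r')(489, -590), Pow(Function('g')(Function('C')(Add(-1, Mul(-1, 13))), -519), -1))) = Add(Mul(57978, Pow(198284, -1)), Mul(Add(-1, -590, Mul(12, 489)), Pow(Add(14, -519), -1))) = Add(Mul(57978, Rational(1, 198284)), Mul(Add(-1, -590, 5868), Pow(-505, -1))) = Add(Rational(28989, 99142), Mul(5277, Rational(-1, 505))) = Add(Rational(28989, 99142), Rational(-5277, 505)) = Rational(-508532889, 50066710)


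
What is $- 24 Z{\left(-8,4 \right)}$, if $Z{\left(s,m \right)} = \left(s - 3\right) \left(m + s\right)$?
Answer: $-1056$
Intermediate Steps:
$Z{\left(s,m \right)} = \left(-3 + s\right) \left(m + s\right)$
$- 24 Z{\left(-8,4 \right)} = - 24 \left(\left(-8\right)^{2} - 12 - -24 + 4 \left(-8\right)\right) = - 24 \left(64 - 12 + 24 - 32\right) = \left(-24\right) 44 = -1056$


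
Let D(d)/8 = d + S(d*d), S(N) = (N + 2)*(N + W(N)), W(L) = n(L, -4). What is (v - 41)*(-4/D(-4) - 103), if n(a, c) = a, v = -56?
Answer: 11429801/1144 ≈ 9991.1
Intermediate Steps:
W(L) = L
S(N) = 2*N*(2 + N) (S(N) = (N + 2)*(N + N) = (2 + N)*(2*N) = 2*N*(2 + N))
D(d) = 8*d + 16*d**2*(2 + d**2) (D(d) = 8*(d + 2*(d*d)*(2 + d*d)) = 8*(d + 2*d**2*(2 + d**2)) = 8*d + 16*d**2*(2 + d**2))
(v - 41)*(-4/D(-4) - 103) = (-56 - 41)*(-4*(-1/(32*(1 + 2*(-4)**3 + 4*(-4)))) - 103) = -97*(-4*(-1/(32*(1 + 2*(-64) - 16))) - 103) = -97*(-4*(-1/(32*(1 - 128 - 16))) - 103) = -97*(-4/(8*(-4)*(-143)) - 103) = -97*(-4/4576 - 103) = -97*(-4*1/4576 - 103) = -97*(-1/1144 - 103) = -97*(-117833/1144) = 11429801/1144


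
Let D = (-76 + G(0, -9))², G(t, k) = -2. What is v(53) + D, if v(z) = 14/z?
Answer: 322466/53 ≈ 6084.3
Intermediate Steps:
D = 6084 (D = (-76 - 2)² = (-78)² = 6084)
v(53) + D = 14/53 + 6084 = 322466/53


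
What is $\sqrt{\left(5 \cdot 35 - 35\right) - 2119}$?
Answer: $i \sqrt{1979} \approx 44.486 i$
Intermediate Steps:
$\sqrt{\left(5 \cdot 35 - 35\right) - 2119} = \sqrt{\left(175 - 35\right) - 2119} = \sqrt{140 - 2119} = \sqrt{-1979} = i \sqrt{1979}$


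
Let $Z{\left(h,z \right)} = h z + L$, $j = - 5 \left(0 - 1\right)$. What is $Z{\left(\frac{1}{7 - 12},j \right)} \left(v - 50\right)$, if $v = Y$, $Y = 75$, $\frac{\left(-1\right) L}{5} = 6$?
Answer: $-775$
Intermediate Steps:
$L = -30$ ($L = \left(-5\right) 6 = -30$)
$j = 5$ ($j = \left(-5\right) \left(-1\right) = 5$)
$v = 75$
$Z{\left(h,z \right)} = -30 + h z$ ($Z{\left(h,z \right)} = h z - 30 = -30 + h z$)
$Z{\left(\frac{1}{7 - 12},j \right)} \left(v - 50\right) = \left(-30 + \frac{1}{7 - 12} \cdot 5\right) \left(75 - 50\right) = \left(-30 + \frac{1}{-5} \cdot 5\right) 25 = \left(-30 - 1\right) 25 = \left(-31\right) 25 = -775$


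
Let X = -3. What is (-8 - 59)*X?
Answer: 201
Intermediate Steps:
(-8 - 59)*X = (-8 - 59)*(-3) = -67*(-3) = 201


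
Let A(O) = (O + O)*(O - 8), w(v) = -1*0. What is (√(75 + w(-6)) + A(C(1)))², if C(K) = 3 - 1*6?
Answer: 4431 + 660*√3 ≈ 5574.2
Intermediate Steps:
C(K) = -3 (C(K) = 3 - 6 = -3)
w(v) = 0
A(O) = 2*O*(-8 + O) (A(O) = (2*O)*(-8 + O) = 2*O*(-8 + O))
(√(75 + w(-6)) + A(C(1)))² = (√(75 + 0) + 2*(-3)*(-8 - 3))² = (√75 + 2*(-3)*(-11))² = (5*√3 + 66)² = (66 + 5*√3)²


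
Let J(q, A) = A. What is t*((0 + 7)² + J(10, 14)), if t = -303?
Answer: -19089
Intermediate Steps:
t*((0 + 7)² + J(10, 14)) = -303*((0 + 7)² + 14) = -303*(7² + 14) = -303*(49 + 14) = -303*63 = -19089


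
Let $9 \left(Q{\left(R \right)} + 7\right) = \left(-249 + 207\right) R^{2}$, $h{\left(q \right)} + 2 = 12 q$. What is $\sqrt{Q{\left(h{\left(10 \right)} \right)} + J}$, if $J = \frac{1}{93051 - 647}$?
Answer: $\frac{5 i \sqrt{49939205741295}}{138606} \approx 254.92 i$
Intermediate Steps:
$h{\left(q \right)} = -2 + 12 q$
$Q{\left(R \right)} = -7 - \frac{14 R^{2}}{3}$ ($Q{\left(R \right)} = -7 + \frac{\left(-249 + 207\right) R^{2}}{9} = -7 + \frac{\left(-42\right) R^{2}}{9} = -7 - \frac{14 R^{2}}{3}$)
$J = \frac{1}{92404} \approx 1.0822 \cdot 10^{-5}$
$\sqrt{Q{\left(h{\left(10 \right)} \right)} + J} = \sqrt{\left(-7 - \frac{14 \left(-2 + 12 \cdot 10\right)^{2}}{3}\right) + \frac{1}{92404}} = \sqrt{\left(-7 - \frac{14 \left(-2 + 120\right)^{2}}{3}\right) + \frac{1}{92404}} = \sqrt{\left(-7 - \frac{14 \cdot 118^{2}}{3}\right) + \frac{1}{92404}} = \sqrt{\left(-7 - \frac{194936}{3}\right) + \frac{1}{92404}} = \sqrt{- \frac{194957}{3} + \frac{1}{92404}} = \sqrt{- \frac{18014806625}{277212}} = \frac{5 i \sqrt{49939205741295}}{138606}$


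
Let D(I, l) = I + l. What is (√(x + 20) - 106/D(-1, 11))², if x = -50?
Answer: 2059/25 - 106*I*√30/5 ≈ 82.36 - 116.12*I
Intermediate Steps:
(√(x + 20) - 106/D(-1, 11))² = (√(-50 + 20) - 106/(-1 + 11))² = (√(-30) - 106/10)² = (I*√30 - 106*⅒)² = (I*√30 - 53/5)² = (-53/5 + I*√30)²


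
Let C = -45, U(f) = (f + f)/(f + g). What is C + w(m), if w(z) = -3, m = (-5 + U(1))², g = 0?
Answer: -48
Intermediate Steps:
U(f) = 2 (U(f) = (f + f)/(f + 0) = (2*f)/f = 2)
m = 9 (m = (-5 + 2)² = (-3)² = 9)
C + w(m) = -45 - 3 = -48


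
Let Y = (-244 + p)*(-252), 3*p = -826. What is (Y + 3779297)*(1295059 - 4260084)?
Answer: -11593748839225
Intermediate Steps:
p = -826/3 (p = (⅓)*(-826) = -826/3 ≈ -275.33)
Y = 130872 (Y = (-244 - 826/3)*(-252) = -1558/3*(-252) = 130872)
(Y + 3779297)*(1295059 - 4260084) = (130872 + 3779297)*(1295059 - 4260084) = 3910169*(-2965025) = -11593748839225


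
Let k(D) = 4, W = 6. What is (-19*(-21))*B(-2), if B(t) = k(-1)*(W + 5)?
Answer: 17556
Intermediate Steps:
B(t) = 44 (B(t) = 4*(6 + 5) = 4*11 = 44)
(-19*(-21))*B(-2) = -19*(-21)*44 = 399*44 = 17556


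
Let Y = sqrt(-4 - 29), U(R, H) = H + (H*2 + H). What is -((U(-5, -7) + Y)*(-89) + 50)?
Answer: -2542 + 89*I*sqrt(33) ≈ -2542.0 + 511.27*I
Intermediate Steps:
U(R, H) = 4*H (U(R, H) = H + (2*H + H) = H + 3*H = 4*H)
Y = I*sqrt(33) (Y = sqrt(-33) = I*sqrt(33) ≈ 5.7446*I)
-((U(-5, -7) + Y)*(-89) + 50) = -((4*(-7) + I*sqrt(33))*(-89) + 50) = -((-28 + I*sqrt(33))*(-89) + 50) = -((2492 - 89*I*sqrt(33)) + 50) = -(2542 - 89*I*sqrt(33)) = -2542 + 89*I*sqrt(33)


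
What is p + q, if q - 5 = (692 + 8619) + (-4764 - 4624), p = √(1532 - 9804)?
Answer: -72 + 4*I*√517 ≈ -72.0 + 90.951*I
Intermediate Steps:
p = 4*I*√517 (p = √(-8272) = 4*I*√517 ≈ 90.951*I)
q = -72 (q = 5 + ((692 + 8619) + (-4764 - 4624)) = 5 + (9311 - 9388) = 5 - 77 = -72)
p + q = 4*I*√517 - 72 = -72 + 4*I*√517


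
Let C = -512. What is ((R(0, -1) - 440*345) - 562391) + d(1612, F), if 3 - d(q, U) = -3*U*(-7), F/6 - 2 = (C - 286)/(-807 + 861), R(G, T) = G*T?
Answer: -712578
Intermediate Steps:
F = -230/3 (F = 12 + 6*((-512 - 286)/(-807 + 861)) = 12 + 6*(-798/54) = 12 + 6*(-798*1/54) = 12 + 6*(-133/9) = 12 - 266/3 = -230/3 ≈ -76.667)
d(q, U) = 3 - 21*U (d(q, U) = 3 - (-3*U)*(-7) = 3 - 21*U)
((R(0, -1) - 440*345) - 562391) + d(1612, F) = ((0*(-1) - 440*345) - 562391) + (3 - 21*(-230/3)) = ((0 - 151800) - 562391) + (3 + 1610) = (-151800 - 562391) + 1613 = -714191 + 1613 = -712578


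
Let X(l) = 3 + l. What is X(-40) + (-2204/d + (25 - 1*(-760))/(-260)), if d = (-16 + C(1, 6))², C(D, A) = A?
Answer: -80677/1300 ≈ -62.059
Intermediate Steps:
d = 100 (d = (-16 + 6)² = (-10)² = 100)
X(-40) + (-2204/d + (25 - 1*(-760))/(-260)) = (3 - 40) + (-2204/100 + (25 - 1*(-760))/(-260)) = -37 + (-2204*1/100 + (25 + 760)*(-1/260)) = -37 + (-551/25 + 785*(-1/260)) = -37 + (-551/25 - 157/52) = -37 - 32577/1300 = -80677/1300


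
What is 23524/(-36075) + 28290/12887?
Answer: 717407962/464898525 ≈ 1.5431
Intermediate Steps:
23524/(-36075) + 28290/12887 = 23524*(-1/36075) + 28290*(1/12887) = -23524/36075 + 28290/12887 = 717407962/464898525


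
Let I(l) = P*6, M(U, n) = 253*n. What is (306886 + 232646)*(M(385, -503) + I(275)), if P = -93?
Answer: -68961361644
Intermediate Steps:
I(l) = -558 (I(l) = -93*6 = -558)
(306886 + 232646)*(M(385, -503) + I(275)) = (306886 + 232646)*(253*(-503) - 558) = 539532*(-127259 - 558) = 539532*(-127817) = -68961361644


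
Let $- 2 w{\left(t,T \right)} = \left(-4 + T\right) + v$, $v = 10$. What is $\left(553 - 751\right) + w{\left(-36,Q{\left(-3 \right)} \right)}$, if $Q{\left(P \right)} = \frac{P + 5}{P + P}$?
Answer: $- \frac{1205}{6} \approx -200.83$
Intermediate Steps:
$Q{\left(P \right)} = \frac{5 + P}{2 P}$
$w{\left(t,T \right)} = -3 - \frac{T}{2}$ ($w{\left(t,T \right)} = - \frac{\left(-4 + T\right) + 10}{2} = - \frac{6 + T}{2} = -3 - \frac{T}{2}$)
$\left(553 - 751\right) + w{\left(-36,Q{\left(-3 \right)} \right)} = \left(553 - 751\right) - \left(3 + \frac{\frac{1}{2} \frac{1}{-3} \left(5 - 3\right)}{2}\right) = -198 - \left(3 + \frac{\frac{1}{2} \left(- \frac{1}{3}\right) 2}{2}\right) = -198 - \frac{17}{6} = - \frac{1205}{6}$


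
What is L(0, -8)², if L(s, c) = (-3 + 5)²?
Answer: 16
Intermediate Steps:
L(s, c) = 4 (L(s, c) = 2² = 4)
L(0, -8)² = 4² = 16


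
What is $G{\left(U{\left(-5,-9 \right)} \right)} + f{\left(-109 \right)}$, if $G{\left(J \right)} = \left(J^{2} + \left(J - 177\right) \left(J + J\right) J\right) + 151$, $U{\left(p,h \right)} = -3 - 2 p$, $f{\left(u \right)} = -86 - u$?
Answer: $-16437$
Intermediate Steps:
$G{\left(J \right)} = 151 + J^{2} + 2 J^{2} \left(-177 + J\right)$ ($G{\left(J \right)} = \left(J^{2} + \left(-177 + J\right) 2 J J\right) + 151 = \left(J^{2} + 2 J \left(-177 + J\right) J\right) + 151 = \left(J^{2} + 2 J^{2} \left(-177 + J\right)\right) + 151 = 151 + J^{2} + 2 J^{2} \left(-177 + J\right)$)
$G{\left(U{\left(-5,-9 \right)} \right)} + f{\left(-109 \right)} = \left(151 - 353 \left(-3 - -10\right)^{2} + 2 \left(-3 - -10\right)^{3}\right) - -23 = \left(151 - 353 \left(-3 + 10\right)^{2} + 2 \left(-3 + 10\right)^{3}\right) + \left(-86 + 109\right) = \left(151 - 353 \cdot 7^{2} + 2 \cdot 7^{3}\right) + 23 = \left(151 - 17297 + 2 \cdot 343\right) + 23 = \left(151 - 17297 + 686\right) + 23 = -16460 + 23 = -16437$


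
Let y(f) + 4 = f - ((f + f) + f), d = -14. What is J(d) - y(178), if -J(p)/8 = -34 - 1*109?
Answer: 1504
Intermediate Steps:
y(f) = -4 - 2*f (y(f) = -4 + (f - ((f + f) + f)) = -4 + (f - (2*f + f)) = -4 + (f - 3*f) = -4 - 2*f)
J(p) = 1144 (J(p) = -8*(-34 - 1*109) = -8*(-34 - 109) = -8*(-143) = 1144)
J(d) - y(178) = 1144 - (-4 - 2*178) = 1144 - (-4 - 356) = 1144 - 1*(-360) = 1144 + 360 = 1504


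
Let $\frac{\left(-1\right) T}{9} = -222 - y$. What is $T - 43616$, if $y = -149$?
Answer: $-42959$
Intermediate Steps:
$T = 657$ ($T = - 9 \left(-222 - -149\right) = - 9 \left(-222 + 149\right) = \left(-9\right) \left(-73\right) = 657$)
$T - 43616 = 657 - 43616 = -42959$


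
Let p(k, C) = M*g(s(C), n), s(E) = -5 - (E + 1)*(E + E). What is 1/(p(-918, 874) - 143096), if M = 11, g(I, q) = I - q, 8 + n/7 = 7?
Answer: -1/16967574 ≈ -5.8936e-8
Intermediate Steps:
n = -7 (n = -56 + 7*7 = -56 + 49 = -7)
s(E) = -5 - 2*E*(1 + E) (s(E) = -5 - (1 + E)*2*E = -5 - 2*E*(1 + E))
p(k, C) = 22 - 22*C - 22*C² (p(k, C) = 11*((-5 - 2*C - 2*C²) - 1*(-7)) = 11*((-5 - 2*C - 2*C²) + 7) = 11*(2 - 2*C - 2*C²) = 22 - 22*C - 22*C²)
1/(p(-918, 874) - 143096) = 1/((22 - 22*874 - 22*874²) - 143096) = 1/((22 - 19228 - 22*763876) - 143096) = 1/((22 - 19228 - 16805272) - 143096) = 1/(-16824478 - 143096) = 1/(-16967574) = -1/16967574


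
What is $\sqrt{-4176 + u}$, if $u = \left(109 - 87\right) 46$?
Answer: $2 i \sqrt{791} \approx 56.249 i$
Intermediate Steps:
$u = 1012$ ($u = 22 \cdot 46 = 1012$)
$\sqrt{-4176 + u} = \sqrt{-4176 + 1012} = \sqrt{-3164} = 2 i \sqrt{791}$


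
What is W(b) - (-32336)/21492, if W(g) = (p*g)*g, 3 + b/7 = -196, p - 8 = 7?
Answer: 156390495239/5373 ≈ 2.9107e+7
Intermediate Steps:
p = 15 (p = 8 + 7 = 15)
b = -1393 (b = -21 + 7*(-196) = -21 - 1372 = -1393)
W(g) = 15*g² (W(g) = (15*g)*g = 15*g²)
W(b) - (-32336)/21492 = 15*(-1393)² - (-32336)/21492 = 15*1940449 - (-32336)/21492 = 29106735 - 1*(-8084/5373) = 29106735 + 8084/5373 = 156390495239/5373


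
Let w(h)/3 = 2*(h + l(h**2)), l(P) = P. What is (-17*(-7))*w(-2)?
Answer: 1428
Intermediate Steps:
w(h) = 6*h + 6*h**2 (w(h) = 3*(2*(h + h**2)) = 3*(2*h + 2*h**2) = 6*h + 6*h**2)
(-17*(-7))*w(-2) = (-17*(-7))*(6*(-2)*(1 - 2)) = 119*(6*(-2)*(-1)) = 119*12 = 1428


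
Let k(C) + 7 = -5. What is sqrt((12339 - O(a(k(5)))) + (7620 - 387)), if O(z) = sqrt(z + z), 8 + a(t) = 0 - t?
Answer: sqrt(19572 - 2*sqrt(2)) ≈ 139.89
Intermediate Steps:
k(C) = -12 (k(C) = -7 - 5 = -12)
a(t) = -8 - t (a(t) = -8 + (0 - t) = -8 - t)
O(z) = sqrt(2)*sqrt(z) (O(z) = sqrt(2*z) = sqrt(2)*sqrt(z))
sqrt((12339 - O(a(k(5)))) + (7620 - 387)) = sqrt((12339 - sqrt(2)*sqrt(-8 - 1*(-12))) + (7620 - 387)) = sqrt((12339 - sqrt(2)*sqrt(-8 + 12)) + 7233) = sqrt((12339 - sqrt(2)*sqrt(4)) + 7233) = sqrt((12339 - sqrt(2)*2) + 7233) = sqrt((12339 - 2*sqrt(2)) + 7233) = sqrt(19572 - 2*sqrt(2))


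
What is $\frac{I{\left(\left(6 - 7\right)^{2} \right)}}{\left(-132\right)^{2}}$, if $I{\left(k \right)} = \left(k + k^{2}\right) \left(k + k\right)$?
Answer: $\frac{1}{4356} \approx 0.00022957$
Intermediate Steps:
$I{\left(k \right)} = 2 k \left(k + k^{2}\right)$ ($I{\left(k \right)} = \left(k + k^{2}\right) 2 k = 2 k \left(k + k^{2}\right)$)
$\frac{I{\left(\left(6 - 7\right)^{2} \right)}}{\left(-132\right)^{2}} = \frac{2 \left(\left(6 - 7\right)^{2}\right)^{2} \left(1 + \left(6 - 7\right)^{2}\right)}{\left(-132\right)^{2}} = \frac{2 \left(\left(-1\right)^{2}\right)^{2} \left(1 + \left(-1\right)^{2}\right)}{17424} = 2 \cdot 1^{2} \left(1 + 1\right) \frac{1}{17424} = 2 \cdot 1 \cdot 2 \cdot \frac{1}{17424} = 4 \cdot \frac{1}{17424} = \frac{1}{4356}$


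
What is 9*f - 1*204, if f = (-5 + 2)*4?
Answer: -312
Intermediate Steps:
f = -12 (f = -3*4 = -12)
9*f - 1*204 = 9*(-12) - 1*204 = -108 - 204 = -312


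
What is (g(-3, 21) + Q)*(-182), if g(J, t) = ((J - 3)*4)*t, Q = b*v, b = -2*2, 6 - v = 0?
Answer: 96096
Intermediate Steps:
v = 6 (v = 6 - 1*0 = 6 + 0 = 6)
b = -4
Q = -24 (Q = -4*6 = -24)
g(J, t) = t*(-12 + 4*J) (g(J, t) = ((-3 + J)*4)*t = (-12 + 4*J)*t = t*(-12 + 4*J))
(g(-3, 21) + Q)*(-182) = (4*21*(-3 - 3) - 24)*(-182) = (4*21*(-6) - 24)*(-182) = (-504 - 24)*(-182) = -528*(-182) = 96096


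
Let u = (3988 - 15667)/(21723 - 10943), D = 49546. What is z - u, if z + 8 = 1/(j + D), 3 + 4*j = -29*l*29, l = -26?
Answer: -16406881247/2372106660 ≈ -6.9166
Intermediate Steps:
j = 21863/4 (j = -¾ + (-29*(-26)*29)/4 = -¾ + (754*29)/4 = -¾ + (¼)*21866 = -¾ + 10933/2 = 21863/4 ≈ 5465.8)
z = -1760372/220047 (z = -8 + 1/(21863/4 + 49546) = -8 + 1/(220047/4) = -8 + 4/220047 = -1760372/220047 ≈ -8.0000)
u = -11679/10780 ≈ -1.0834
z - u = -1760372/220047 - 1*(-11679/10780) = -1760372/220047 + 11679/10780 = -16406881247/2372106660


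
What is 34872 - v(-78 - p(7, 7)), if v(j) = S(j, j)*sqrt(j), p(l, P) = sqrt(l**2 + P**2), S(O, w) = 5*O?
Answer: 34872 + 5*I*(78 + 7*sqrt(2))**(3/2) ≈ 34872.0 + 4120.5*I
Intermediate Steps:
p(l, P) = sqrt(P**2 + l**2)
v(j) = 5*j**(3/2) (v(j) = (5*j)*sqrt(j) = 5*j**(3/2))
34872 - v(-78 - p(7, 7)) = 34872 - 5*(-78 - sqrt(7**2 + 7**2))**(3/2) = 34872 - 5*(-78 - sqrt(49 + 49))**(3/2) = 34872 - 5*(-78 - sqrt(98))**(3/2) = 34872 - 5*(-78 - 7*sqrt(2))**(3/2)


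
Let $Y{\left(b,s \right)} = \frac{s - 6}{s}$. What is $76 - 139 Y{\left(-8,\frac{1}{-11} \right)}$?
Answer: $-9237$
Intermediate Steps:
$Y{\left(b,s \right)} = \frac{-6 + s}{s}$ ($Y{\left(b,s \right)} = \frac{s - 6}{s} = \frac{-6 + s}{s}$)
$76 - 139 Y{\left(-8,\frac{1}{-11} \right)} = 76 - 139 \frac{-6 + \frac{1}{-11}}{\frac{1}{-11}} = 76 - 139 \frac{-6 - \frac{1}{11}}{- \frac{1}{11}} = 76 - 139 \left(\left(-11\right) \left(- \frac{67}{11}\right)\right) = 76 - 9313 = -9237$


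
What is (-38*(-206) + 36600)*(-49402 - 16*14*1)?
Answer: -2204783928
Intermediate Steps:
(-38*(-206) + 36600)*(-49402 - 16*14*1) = (7828 + 36600)*(-49402 - 224*1) = 44428*(-49402 - 224) = 44428*(-49626) = -2204783928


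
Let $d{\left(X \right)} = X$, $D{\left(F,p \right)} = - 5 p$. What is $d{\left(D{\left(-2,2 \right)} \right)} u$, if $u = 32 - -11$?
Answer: $-430$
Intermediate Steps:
$u = 43$ ($u = 32 + 11 = 43$)
$d{\left(D{\left(-2,2 \right)} \right)} u = \left(-5\right) 2 \cdot 43 = \left(-10\right) 43 = -430$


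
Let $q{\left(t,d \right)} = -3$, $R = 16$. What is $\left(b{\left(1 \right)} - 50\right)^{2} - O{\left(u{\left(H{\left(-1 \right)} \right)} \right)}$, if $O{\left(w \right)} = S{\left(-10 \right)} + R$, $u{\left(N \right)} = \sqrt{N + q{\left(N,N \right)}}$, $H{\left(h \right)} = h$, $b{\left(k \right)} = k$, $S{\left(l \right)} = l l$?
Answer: $2285$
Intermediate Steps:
$S{\left(l \right)} = l^{2}$
$u{\left(N \right)} = \sqrt{-3 + N}$ ($u{\left(N \right)} = \sqrt{N - 3} = \sqrt{-3 + N}$)
$O{\left(w \right)} = 116$ ($O{\left(w \right)} = \left(-10\right)^{2} + 16 = 100 + 16 = 116$)
$\left(b{\left(1 \right)} - 50\right)^{2} - O{\left(u{\left(H{\left(-1 \right)} \right)} \right)} = \left(1 - 50\right)^{2} - 116 = \left(-49\right)^{2} - 116 = 2401 - 116 = 2285$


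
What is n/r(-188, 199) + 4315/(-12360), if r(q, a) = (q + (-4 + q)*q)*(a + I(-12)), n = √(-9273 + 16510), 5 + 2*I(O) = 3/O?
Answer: -863/2472 + 2*√7237/14102867 ≈ -0.34910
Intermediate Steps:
I(O) = -5/2 + 3/(2*O) (I(O) = -5/2 + (3/O)/2 = -5/2 + 3/(2*O))
n = √7237 ≈ 85.071
r(q, a) = (-21/8 + a)*(q + q*(-4 + q)) (r(q, a) = (q + (-4 + q)*q)*(a + (½)*(3 - 5*(-12))/(-12)) = (q + q*(-4 + q))*(a + (½)*(-1/12)*(3 + 60)) = (q + q*(-4 + q))*(a + (½)*(-1/12)*63) = (q + q*(-4 + q))*(a - 21/8) = (q + q*(-4 + q))*(-21/8 + a) = (-21/8 + a)*(q + q*(-4 + q)))
n/r(-188, 199) + 4315/(-12360) = √7237/(((⅛)*(-188)*(63 - 24*199 - 21*(-188) + 8*199*(-188)))) + 4315/(-12360) = √7237/(((⅛)*(-188)*(63 - 4776 + 3948 - 299296))) + 4315*(-1/12360) = √7237/(((⅛)*(-188)*(-300061))) - 863/2472 = √7237/(14102867/2) - 863/2472 = √7237*(2/14102867) - 863/2472 = 2*√7237/14102867 - 863/2472 = -863/2472 + 2*√7237/14102867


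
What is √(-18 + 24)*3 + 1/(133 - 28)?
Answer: 1/105 + 3*√6 ≈ 7.3580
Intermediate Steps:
√(-18 + 24)*3 + 1/(133 - 28) = √6*3 + 1/105 = 3*√6 + 1/105 = 1/105 + 3*√6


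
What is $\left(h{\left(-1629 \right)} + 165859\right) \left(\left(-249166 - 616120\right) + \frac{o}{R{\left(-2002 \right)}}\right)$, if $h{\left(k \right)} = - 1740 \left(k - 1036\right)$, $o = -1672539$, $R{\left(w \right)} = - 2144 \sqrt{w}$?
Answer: $-4155933181274 - \frac{104326444713 i \sqrt{2002}}{55744} \approx -4.1559 \cdot 10^{12} - 8.3739 \cdot 10^{7} i$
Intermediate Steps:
$h{\left(k \right)} = 1802640 - 1740 k$ ($h{\left(k \right)} = - 1740 \left(-1036 + k\right) = 1802640 - 1740 k$)
$\left(h{\left(-1629 \right)} + 165859\right) \left(\left(-249166 - 616120\right) + \frac{o}{R{\left(-2002 \right)}}\right) = \left(\left(1802640 - -2834460\right) + 165859\right) \left(\left(-249166 - 616120\right) - \frac{1672539}{\left(-2144\right) \sqrt{-2002}}\right) = \left(\left(1802640 + 2834460\right) + 165859\right) \left(\left(-249166 - 616120\right) - \frac{1672539}{\left(-2144\right) i \sqrt{2002}}\right) = \left(4637100 + 165859\right) \left(-865286 - \frac{1672539}{\left(-2144\right) i \sqrt{2002}}\right) = 4802959 \left(-865286 - 1672539 \frac{i \sqrt{2002}}{4292288}\right) = 4802959 \left(-865286 - \frac{152049 i \sqrt{2002}}{390208}\right) = -4155933181274 - \frac{104326444713 i \sqrt{2002}}{55744}$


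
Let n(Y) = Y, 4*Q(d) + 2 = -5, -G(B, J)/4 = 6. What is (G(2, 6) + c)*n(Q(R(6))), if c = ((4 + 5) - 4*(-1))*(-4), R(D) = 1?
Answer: 133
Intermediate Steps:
G(B, J) = -24 (G(B, J) = -4*6 = -24)
Q(d) = -7/4 (Q(d) = -½ + (¼)*(-5) = -½ - 5/4 = -7/4)
c = -52 (c = (9 + 4)*(-4) = 13*(-4) = -52)
(G(2, 6) + c)*n(Q(R(6))) = (-24 - 52)*(-7/4) = -76*(-7/4) = 133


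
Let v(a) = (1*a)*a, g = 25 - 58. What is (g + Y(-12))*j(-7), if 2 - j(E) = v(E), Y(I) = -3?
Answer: 1692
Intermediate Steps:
g = -33
v(a) = a² (v(a) = a*a = a²)
j(E) = 2 - E²
(g + Y(-12))*j(-7) = (-33 - 3)*(2 - 1*(-7)²) = -36*(2 - 1*49) = -36*(2 - 49) = -36*(-47) = 1692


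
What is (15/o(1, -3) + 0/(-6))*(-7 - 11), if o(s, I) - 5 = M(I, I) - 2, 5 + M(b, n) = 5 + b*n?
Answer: -45/2 ≈ -22.500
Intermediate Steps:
M(b, n) = b*n (M(b, n) = -5 + (5 + b*n) = b*n)
o(s, I) = 3 + I**2 (o(s, I) = 5 + (I*I - 2) = 5 + (I**2 - 2) = 5 + (-2 + I**2) = 3 + I**2)
(15/o(1, -3) + 0/(-6))*(-7 - 11) = (15/(3 + (-3)**2) + 0/(-6))*(-7 - 11) = (15/(3 + 9) + 0*(-1/6))*(-18) = (15/12 + 0)*(-18) = (15*(1/12) + 0)*(-18) = (5/4 + 0)*(-18) = (5/4)*(-18) = -45/2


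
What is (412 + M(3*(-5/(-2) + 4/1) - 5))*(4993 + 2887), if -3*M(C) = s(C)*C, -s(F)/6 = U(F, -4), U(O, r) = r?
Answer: 2332480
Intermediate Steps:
s(F) = 24 (s(F) = -6*(-4) = 24)
M(C) = -8*C
(412 + M(3*(-5/(-2) + 4/1) - 5))*(4993 + 2887) = (412 - 8*(3*(-5/(-2) + 4/1) - 5))*(4993 + 2887) = (412 - 8*(3*(-5*(-½) + 4*1) - 5))*7880 = (412 - 8*(3*(5/2 + 4) - 5))*7880 = (412 - 8*(3*(13/2) - 5))*7880 = (412 - 8*(39/2 - 5))*7880 = (412 - 8*29/2)*7880 = (412 - 116)*7880 = 296*7880 = 2332480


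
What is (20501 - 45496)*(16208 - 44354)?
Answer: 703509270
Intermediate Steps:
(20501 - 45496)*(16208 - 44354) = -24995*(-28146) = 703509270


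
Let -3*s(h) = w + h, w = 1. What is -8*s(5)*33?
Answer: 528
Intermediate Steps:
s(h) = -1/3 - h/3 (s(h) = -(1 + h)/3 = -1/3 - h/3)
-8*s(5)*33 = -8*(-1/3 - 1/3*5)*33 = -8*(-1/3 - 5/3)*33 = -8*(-2)*33 = 16*33 = 528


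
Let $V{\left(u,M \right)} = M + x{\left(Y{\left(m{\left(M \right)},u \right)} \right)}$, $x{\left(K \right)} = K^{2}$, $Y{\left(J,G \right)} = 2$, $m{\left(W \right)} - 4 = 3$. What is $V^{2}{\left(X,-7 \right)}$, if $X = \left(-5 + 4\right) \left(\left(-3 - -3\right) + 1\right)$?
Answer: $9$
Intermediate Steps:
$m{\left(W \right)} = 7$ ($m{\left(W \right)} = 4 + 3 = 7$)
$X = -1$ ($X = - (\left(-3 + 3\right) + 1) = - (0 + 1) = \left(-1\right) 1 = -1$)
$V{\left(u,M \right)} = 4 + M$ ($V{\left(u,M \right)} = M + 2^{2} = M + 4 = 4 + M$)
$V^{2}{\left(X,-7 \right)} = \left(4 - 7\right)^{2} = \left(-3\right)^{2} = 9$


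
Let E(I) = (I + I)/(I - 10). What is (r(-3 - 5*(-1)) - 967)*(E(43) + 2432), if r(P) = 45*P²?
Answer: -63229154/33 ≈ -1.9160e+6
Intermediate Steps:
E(I) = 2*I/(-10 + I) (E(I) = (2*I)/(-10 + I) = 2*I/(-10 + I))
(r(-3 - 5*(-1)) - 967)*(E(43) + 2432) = (45*(-3 - 5*(-1))² - 967)*(2*43/(-10 + 43) + 2432) = (45*(-3 + 5)² - 967)*(2*43/33 + 2432) = (45*2² - 967)*(2*43*(1/33) + 2432) = (45*4 - 967)*(86/33 + 2432) = (180 - 967)*(80342/33) = -787*80342/33 = -63229154/33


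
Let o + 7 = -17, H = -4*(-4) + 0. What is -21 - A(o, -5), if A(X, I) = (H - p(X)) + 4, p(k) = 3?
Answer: -38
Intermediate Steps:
H = 16 (H = 16 + 0 = 16)
o = -24 (o = -7 - 17 = -24)
A(X, I) = 17 (A(X, I) = (16 - 1*3) + 4 = (16 - 3) + 4 = 13 + 4 = 17)
-21 - A(o, -5) = -21 - 1*17 = -21 - 17 = -38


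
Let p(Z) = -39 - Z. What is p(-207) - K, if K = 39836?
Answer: -39668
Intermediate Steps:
p(-207) - K = (-39 - 1*(-207)) - 1*39836 = (-39 + 207) - 39836 = 168 - 39836 = -39668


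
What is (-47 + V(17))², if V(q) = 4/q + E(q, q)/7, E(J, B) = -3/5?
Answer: 777071376/354025 ≈ 2195.0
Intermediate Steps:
E(J, B) = -⅗ (E(J, B) = -3*⅕ = -⅗)
V(q) = -3/35 + 4/q (V(q) = 4/q - ⅗/7 = 4/q - ⅗*⅐ = 4/q - 3/35 = -3/35 + 4/q)
(-47 + V(17))² = (-47 + (-3/35 + 4/17))² = (-47 + 89/595)² = (-27876/595)² = 777071376/354025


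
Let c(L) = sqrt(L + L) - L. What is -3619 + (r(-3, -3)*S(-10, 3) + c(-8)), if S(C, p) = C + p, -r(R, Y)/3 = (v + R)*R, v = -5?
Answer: -3107 + 4*I ≈ -3107.0 + 4.0*I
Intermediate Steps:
r(R, Y) = -3*R*(-5 + R) (r(R, Y) = -3*(-5 + R)*R = -3*R*(-5 + R))
c(L) = -L + sqrt(2)*sqrt(L) (c(L) = sqrt(2*L) - L = sqrt(2)*sqrt(L) - L = -L + sqrt(2)*sqrt(L))
-3619 + (r(-3, -3)*S(-10, 3) + c(-8)) = -3619 + ((3*(-3)*(5 - 1*(-3)))*(-10 + 3) + (-1*(-8) + sqrt(2)*sqrt(-8))) = -3619 + ((3*(-3)*(5 + 3))*(-7) + (8 + sqrt(2)*(2*I*sqrt(2)))) = -3619 + ((3*(-3)*8)*(-7) + (8 + 4*I)) = -3619 + (-72*(-7) + (8 + 4*I)) = -3619 + (504 + (8 + 4*I)) = -3619 + (512 + 4*I) = -3107 + 4*I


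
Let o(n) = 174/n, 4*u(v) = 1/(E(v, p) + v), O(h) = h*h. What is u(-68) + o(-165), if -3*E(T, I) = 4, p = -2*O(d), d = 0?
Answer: -48421/45760 ≈ -1.0582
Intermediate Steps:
O(h) = h²
p = 0 (p = -2*0² = -2*0 = 0)
E(T, I) = -4/3 (E(T, I) = -⅓*4 = -4/3)
u(v) = 1/(4*(-4/3 + v))
u(-68) + o(-165) = 3/(4*(-4 + 3*(-68))) + 174/(-165) = 3/(4*(-4 - 204)) + 174*(-1/165) = (¾)/(-208) - 58/55 = (¾)*(-1/208) - 58/55 = -3/832 - 58/55 = -48421/45760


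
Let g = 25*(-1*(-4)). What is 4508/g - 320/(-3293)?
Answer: 3719211/82325 ≈ 45.177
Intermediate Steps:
g = 100 (g = 25*4 = 100)
4508/g - 320/(-3293) = 4508/100 - 320/(-3293) = 4508*(1/100) - 320*(-1/3293) = 1127/25 + 320/3293 = 3719211/82325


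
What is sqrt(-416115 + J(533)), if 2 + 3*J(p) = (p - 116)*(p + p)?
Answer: 5*I*sqrt(96459)/3 ≈ 517.63*I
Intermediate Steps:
J(p) = -2/3 + 2*p*(-116 + p)/3 (J(p) = -2/3 + ((p - 116)*(p + p))/3 = -2/3 + ((-116 + p)*(2*p))/3 = -2/3 + (2*p*(-116 + p))/3 = -2/3 + 2*p*(-116 + p)/3)
sqrt(-416115 + J(533)) = sqrt(-416115 + (-2/3 - 232/3*533 + (2/3)*533**2)) = sqrt(-416115 + (-2/3 - 123656/3 + (2/3)*284089)) = sqrt(-416115 + (-2/3 - 123656/3 + 568178/3)) = sqrt(-416115 + 444520/3) = sqrt(-803825/3) = 5*I*sqrt(96459)/3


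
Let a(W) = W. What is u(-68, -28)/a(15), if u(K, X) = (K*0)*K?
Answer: 0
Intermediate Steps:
u(K, X) = 0 (u(K, X) = 0*K = 0)
u(-68, -28)/a(15) = 0/15 = 0*(1/15) = 0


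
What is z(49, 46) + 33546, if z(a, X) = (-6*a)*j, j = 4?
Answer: 32370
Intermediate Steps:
z(a, X) = -24*a (z(a, X) = -6*a*4 = -24*a)
z(49, 46) + 33546 = -24*49 + 33546 = -1176 + 33546 = 32370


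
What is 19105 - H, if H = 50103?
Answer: -30998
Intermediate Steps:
19105 - H = 19105 - 1*50103 = 19105 - 50103 = -30998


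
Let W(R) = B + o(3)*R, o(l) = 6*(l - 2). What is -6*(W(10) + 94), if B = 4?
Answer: -948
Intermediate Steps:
o(l) = -12 + 6*l (o(l) = 6*(-2 + l) = -12 + 6*l)
W(R) = 4 + 6*R (W(R) = 4 + (-12 + 6*3)*R = 4 + (-12 + 18)*R = 4 + 6*R)
-6*(W(10) + 94) = -6*((4 + 6*10) + 94) = -6*((4 + 60) + 94) = -6*(64 + 94) = -6*158 = -948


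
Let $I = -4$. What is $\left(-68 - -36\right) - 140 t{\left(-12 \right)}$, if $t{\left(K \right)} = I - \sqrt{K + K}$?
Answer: $528 + 280 i \sqrt{6} \approx 528.0 + 685.86 i$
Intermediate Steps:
$t{\left(K \right)} = -4 - \sqrt{2} \sqrt{K}$ ($t{\left(K \right)} = -4 - \sqrt{K + K} = -4 - \sqrt{2 K} = -4 - \sqrt{2} \sqrt{K}$)
$\left(-68 - -36\right) - 140 t{\left(-12 \right)} = \left(-68 - -36\right) - 140 \left(-4 - \sqrt{2} \sqrt{-12}\right) = \left(-68 + 36\right) - 140 \left(-4 - \sqrt{2} \cdot 2 i \sqrt{3}\right) = -32 - 140 \left(-4 - 2 i \sqrt{6}\right) = -32 + \left(560 + 280 i \sqrt{6}\right) = 528 + 280 i \sqrt{6}$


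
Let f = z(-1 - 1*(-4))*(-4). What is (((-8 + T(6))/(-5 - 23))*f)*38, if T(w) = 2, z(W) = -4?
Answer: 912/7 ≈ 130.29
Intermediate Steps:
f = 16 (f = -4*(-4) = 16)
(((-8 + T(6))/(-5 - 23))*f)*38 = (((-8 + 2)/(-5 - 23))*16)*38 = (-6/(-28)*16)*38 = (-6*(-1/28)*16)*38 = ((3/14)*16)*38 = (24/7)*38 = 912/7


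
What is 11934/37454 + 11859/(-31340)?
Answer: -35077713/586904180 ≈ -0.059767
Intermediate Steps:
11934/37454 + 11859/(-31340) = 11934*(1/37454) + 11859*(-1/31340) = 5967/18727 - 11859/31340 = -35077713/586904180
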